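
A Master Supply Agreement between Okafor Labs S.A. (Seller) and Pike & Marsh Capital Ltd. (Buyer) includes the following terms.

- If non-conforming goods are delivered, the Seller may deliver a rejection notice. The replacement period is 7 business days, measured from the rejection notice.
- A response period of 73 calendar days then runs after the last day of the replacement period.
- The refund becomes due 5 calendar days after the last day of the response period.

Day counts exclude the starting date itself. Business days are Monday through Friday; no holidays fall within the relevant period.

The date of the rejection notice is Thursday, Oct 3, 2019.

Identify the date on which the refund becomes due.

Dec 31, 2019

From Thursday, Oct 3, 2019, 7 business days (Oct 4, Oct 7, Oct 8, Oct 9, Oct 10, Oct 11, Oct 14, skipping weekends) brings us to Monday, Oct 14, 2019, which is the last day of the replacement period.
Adding 73 calendar days to Oct 14, 2019 gives Dec 26, 2019, which is the last day of the response period.
Adding 5 calendar days to Dec 26, 2019 gives Dec 31, 2019, which is the date on which the refund becomes due.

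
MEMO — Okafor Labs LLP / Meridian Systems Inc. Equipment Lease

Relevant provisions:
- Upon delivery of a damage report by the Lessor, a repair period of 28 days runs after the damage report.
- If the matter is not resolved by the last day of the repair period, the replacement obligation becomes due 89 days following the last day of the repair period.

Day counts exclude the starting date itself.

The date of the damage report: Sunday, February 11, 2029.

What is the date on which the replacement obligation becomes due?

June 8, 2029

Adding 28 calendar days to February 11, 2029 gives March 11, 2029, which is the last day of the repair period.
The date on which the replacement obligation becomes due: March 11, 2029 + 89 days = June 8, 2029.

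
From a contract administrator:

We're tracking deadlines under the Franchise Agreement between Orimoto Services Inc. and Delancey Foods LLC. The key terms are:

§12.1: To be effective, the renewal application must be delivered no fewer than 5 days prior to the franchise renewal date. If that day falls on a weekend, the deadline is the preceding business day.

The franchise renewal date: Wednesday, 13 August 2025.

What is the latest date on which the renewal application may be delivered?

13 August 2025 minus 5 days is 8 August 2025. That is a Friday, so no adjustment is needed.

8 August 2025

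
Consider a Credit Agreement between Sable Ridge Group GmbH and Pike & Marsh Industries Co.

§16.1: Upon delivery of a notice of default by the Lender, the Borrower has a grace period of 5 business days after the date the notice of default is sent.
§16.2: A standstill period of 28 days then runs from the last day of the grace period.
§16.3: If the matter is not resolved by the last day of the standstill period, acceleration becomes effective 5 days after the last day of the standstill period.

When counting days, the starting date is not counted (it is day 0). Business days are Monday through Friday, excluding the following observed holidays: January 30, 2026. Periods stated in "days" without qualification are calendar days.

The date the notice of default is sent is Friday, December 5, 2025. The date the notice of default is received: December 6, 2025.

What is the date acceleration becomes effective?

The last day of the grace period: 5 business days after Friday, December 5, 2025, skipping weekends — Dec 8, Dec 9, Dec 10, Dec 11, Dec 12 — lands on Friday, December 12, 2025.
The last day of the standstill period: 28 calendar days after December 12, 2025 is January 9, 2026.
Adding 5 calendar days to January 9, 2026 gives January 14, 2026, which is the date acceleration becomes effective.

January 14, 2026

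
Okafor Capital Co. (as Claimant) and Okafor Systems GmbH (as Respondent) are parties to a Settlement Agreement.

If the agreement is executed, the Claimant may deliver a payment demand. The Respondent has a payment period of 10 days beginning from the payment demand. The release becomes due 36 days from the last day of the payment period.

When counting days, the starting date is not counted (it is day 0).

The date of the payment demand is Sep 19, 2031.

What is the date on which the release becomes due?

Nov 4, 2031

Adding 10 calendar days to Sep 19, 2031 gives Sep 29, 2031, which is the last day of the payment period.
The date on which the release becomes due: Sep 29, 2031 + 36 days = Nov 4, 2031.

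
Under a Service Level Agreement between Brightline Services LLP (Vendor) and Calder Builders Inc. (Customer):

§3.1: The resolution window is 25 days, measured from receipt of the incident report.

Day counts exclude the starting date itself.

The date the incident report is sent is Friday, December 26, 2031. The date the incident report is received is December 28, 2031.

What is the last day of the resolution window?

January 22, 2032

The last day of the resolution window: December 28, 2031 + 25 days = January 22, 2032.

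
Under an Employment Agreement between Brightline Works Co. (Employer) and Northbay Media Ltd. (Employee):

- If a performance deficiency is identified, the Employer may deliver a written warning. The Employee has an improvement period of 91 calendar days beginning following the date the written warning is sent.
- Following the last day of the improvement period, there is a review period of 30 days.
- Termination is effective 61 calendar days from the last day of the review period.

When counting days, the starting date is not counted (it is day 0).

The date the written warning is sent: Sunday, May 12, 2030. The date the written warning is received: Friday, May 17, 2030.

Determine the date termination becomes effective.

Nov 10, 2030

The last day of the improvement period: May 12, 2030 + 91 days = Aug 11, 2030.
The last day of the review period: 30 calendar days after Aug 11, 2030 is Sep 10, 2030.
The date termination becomes effective: 61 calendar days after Sep 10, 2030 is Nov 10, 2030.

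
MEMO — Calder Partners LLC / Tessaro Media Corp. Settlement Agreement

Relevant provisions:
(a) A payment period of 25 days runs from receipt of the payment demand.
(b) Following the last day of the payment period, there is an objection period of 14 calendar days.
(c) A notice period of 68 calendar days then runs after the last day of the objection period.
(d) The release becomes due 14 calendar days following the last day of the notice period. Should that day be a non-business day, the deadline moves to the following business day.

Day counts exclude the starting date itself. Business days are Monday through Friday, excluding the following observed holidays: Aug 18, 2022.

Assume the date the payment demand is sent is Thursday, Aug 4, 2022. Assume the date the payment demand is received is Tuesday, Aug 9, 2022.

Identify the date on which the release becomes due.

The last day of the payment period: 25 calendar days after Aug 9, 2022 is Sep 3, 2022.
The last day of the objection period: 14 calendar days after Sep 3, 2022 is Sep 17, 2022.
Adding 68 calendar days to Sep 17, 2022 gives Nov 24, 2022, which is the last day of the notice period.
The date on which the release becomes due: 14 calendar days after Nov 24, 2022 is Dec 8, 2022. Dec 8, 2022 is a Thursday and is not a listed holiday, so no roll-forward applies.

Dec 8, 2022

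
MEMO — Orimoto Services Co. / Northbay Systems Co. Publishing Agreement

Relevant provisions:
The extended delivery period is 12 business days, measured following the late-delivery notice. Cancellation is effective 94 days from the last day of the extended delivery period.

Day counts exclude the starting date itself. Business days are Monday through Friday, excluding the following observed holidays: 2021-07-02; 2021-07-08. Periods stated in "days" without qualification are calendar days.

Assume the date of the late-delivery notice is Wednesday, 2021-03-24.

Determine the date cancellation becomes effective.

From Wednesday, 2021-03-24, 12 business days (Mar 25, Mar 26, Mar 29, Mar 30, …, Apr 7, Apr 8, Apr 9, skipping weekends) brings us to Friday, 2021-04-09, which is the last day of the extended delivery period.
The date cancellation becomes effective: 2021-04-09 + 94 days = 2021-07-12.

2021-07-12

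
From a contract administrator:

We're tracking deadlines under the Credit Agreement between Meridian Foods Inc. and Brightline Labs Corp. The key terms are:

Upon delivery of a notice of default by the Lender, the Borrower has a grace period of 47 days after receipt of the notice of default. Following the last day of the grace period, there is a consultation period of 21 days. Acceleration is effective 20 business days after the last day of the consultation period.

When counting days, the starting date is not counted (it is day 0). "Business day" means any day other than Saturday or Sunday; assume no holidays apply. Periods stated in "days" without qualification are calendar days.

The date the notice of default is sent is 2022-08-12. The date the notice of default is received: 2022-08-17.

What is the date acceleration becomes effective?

2022-11-21

Adding 47 calendar days to 2022-08-17 gives 2022-10-03, which is the last day of the grace period.
The last day of the consultation period: 2022-10-03 + 21 days = 2022-10-24.
The date acceleration becomes effective: counting 20 business days from Monday, 2022-10-24 (Oct 25, Oct 26, Oct 27, Oct 28, …, Nov 17, Nov 18, Nov 21, skipping weekends) reaches Monday, 2022-11-21.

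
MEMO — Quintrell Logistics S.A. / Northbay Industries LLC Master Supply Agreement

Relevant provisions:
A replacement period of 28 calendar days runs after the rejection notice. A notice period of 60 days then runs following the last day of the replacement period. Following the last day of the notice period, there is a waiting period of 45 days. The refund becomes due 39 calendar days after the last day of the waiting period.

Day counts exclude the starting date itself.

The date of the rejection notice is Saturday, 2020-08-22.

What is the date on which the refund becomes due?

Adding 28 calendar days to 2020-08-22 gives 2020-09-19, which is the last day of the replacement period.
The last day of the notice period: 60 calendar days after 2020-09-19 is 2020-11-18.
The last day of the waiting period: 45 calendar days after 2020-11-18 is 2021-01-02.
The date on which the refund becomes due: 2021-01-02 + 39 days = 2021-02-10.

2021-02-10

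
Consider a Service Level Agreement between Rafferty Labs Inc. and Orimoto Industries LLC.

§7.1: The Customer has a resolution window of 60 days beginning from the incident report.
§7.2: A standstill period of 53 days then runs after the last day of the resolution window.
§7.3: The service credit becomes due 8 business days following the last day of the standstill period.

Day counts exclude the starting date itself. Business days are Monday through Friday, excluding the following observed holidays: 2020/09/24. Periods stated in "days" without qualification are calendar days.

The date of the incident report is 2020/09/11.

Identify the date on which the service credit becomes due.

2021/01/13

The last day of the resolution window: 2020/09/11 + 60 days = 2020/11/10.
The last day of the standstill period: 2020/11/10 + 53 days = 2021/01/02.
The date on which the service credit becomes due: 8 business days after Saturday, 2021/01/02, skipping weekends — Jan 4, Jan 5, Jan 6, Jan 7, Jan 8, Jan 11, Jan 12, Jan 13 — lands on Wednesday, 2021/01/13.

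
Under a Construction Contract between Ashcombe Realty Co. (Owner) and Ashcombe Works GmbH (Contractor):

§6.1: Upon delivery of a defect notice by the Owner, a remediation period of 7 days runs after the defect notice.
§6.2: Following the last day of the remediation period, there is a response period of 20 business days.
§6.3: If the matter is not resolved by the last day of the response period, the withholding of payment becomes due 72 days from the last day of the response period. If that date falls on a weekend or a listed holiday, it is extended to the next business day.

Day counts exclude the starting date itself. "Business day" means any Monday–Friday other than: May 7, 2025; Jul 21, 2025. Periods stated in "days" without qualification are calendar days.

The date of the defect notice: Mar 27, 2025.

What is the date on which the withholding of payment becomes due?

Jul 14, 2025

The last day of the remediation period: Mar 27, 2025 + 7 days = Apr 3, 2025.
From Thursday, Apr 3, 2025, 20 business days (Apr 4, Apr 7, Apr 8, Apr 9, …, Apr 29, Apr 30, May 1, skipping weekends) brings us to Thursday, May 1, 2025, which is the last day of the response period.
The date on which the withholding of payment becomes due: May 1, 2025 + 72 days = Jul 12, 2025. That falls on a Saturday, so it rolls to the next business day, Monday, Jul 14, 2025.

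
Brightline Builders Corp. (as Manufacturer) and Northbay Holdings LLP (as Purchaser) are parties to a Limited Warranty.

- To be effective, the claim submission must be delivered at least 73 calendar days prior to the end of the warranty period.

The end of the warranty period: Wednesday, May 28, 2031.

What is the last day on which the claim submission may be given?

March 16, 2031

Counting back 73 calendar days from May 28, 2031 gives March 16, 2031.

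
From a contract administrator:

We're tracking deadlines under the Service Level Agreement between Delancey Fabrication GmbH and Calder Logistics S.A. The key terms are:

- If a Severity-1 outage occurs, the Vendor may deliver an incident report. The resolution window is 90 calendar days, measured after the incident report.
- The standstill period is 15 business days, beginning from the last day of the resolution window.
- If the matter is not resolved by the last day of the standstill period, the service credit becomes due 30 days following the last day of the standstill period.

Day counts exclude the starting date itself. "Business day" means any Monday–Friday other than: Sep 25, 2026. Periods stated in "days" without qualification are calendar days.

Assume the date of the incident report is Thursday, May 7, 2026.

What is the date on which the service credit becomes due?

The last day of the resolution window: 90 calendar days after May 7, 2026 is Aug 5, 2026.
From Wednesday, Aug 5, 2026, 15 business days (Aug 6, Aug 7, Aug 10, Aug 11, …, Aug 24, Aug 25, Aug 26, skipping weekends) brings us to Wednesday, Aug 26, 2026, which is the last day of the standstill period.
The date on which the service credit becomes due: 30 calendar days after Aug 26, 2026 is Sep 25, 2026.

Sep 25, 2026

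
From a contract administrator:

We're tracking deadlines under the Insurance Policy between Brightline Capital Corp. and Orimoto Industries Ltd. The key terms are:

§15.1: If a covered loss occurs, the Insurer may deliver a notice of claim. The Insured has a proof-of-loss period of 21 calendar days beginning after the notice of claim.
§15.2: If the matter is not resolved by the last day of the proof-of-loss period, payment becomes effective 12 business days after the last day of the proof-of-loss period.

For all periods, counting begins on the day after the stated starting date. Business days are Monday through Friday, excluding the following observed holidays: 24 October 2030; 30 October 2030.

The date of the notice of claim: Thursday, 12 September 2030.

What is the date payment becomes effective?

The last day of the proof-of-loss period: 12 September 2030 + 21 days = 3 October 2030.
From Thursday, 3 October 2030, 12 business days (Oct 4, Oct 7, Oct 8, Oct 9, …, Oct 17, Oct 18, Oct 21, skipping weekends) brings us to Monday, 21 October 2030, which is the date payment becomes effective.

21 October 2030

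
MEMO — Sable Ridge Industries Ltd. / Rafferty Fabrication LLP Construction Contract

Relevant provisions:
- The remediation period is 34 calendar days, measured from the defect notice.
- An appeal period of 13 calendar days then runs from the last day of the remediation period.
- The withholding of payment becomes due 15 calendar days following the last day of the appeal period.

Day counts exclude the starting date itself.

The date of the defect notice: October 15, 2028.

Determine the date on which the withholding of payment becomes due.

The last day of the remediation period: 34 calendar days after October 15, 2028 is November 18, 2028.
Adding 13 calendar days to November 18, 2028 gives December 1, 2028, which is the last day of the appeal period.
The date on which the withholding of payment becomes due: 15 calendar days after December 1, 2028 is December 16, 2028.

December 16, 2028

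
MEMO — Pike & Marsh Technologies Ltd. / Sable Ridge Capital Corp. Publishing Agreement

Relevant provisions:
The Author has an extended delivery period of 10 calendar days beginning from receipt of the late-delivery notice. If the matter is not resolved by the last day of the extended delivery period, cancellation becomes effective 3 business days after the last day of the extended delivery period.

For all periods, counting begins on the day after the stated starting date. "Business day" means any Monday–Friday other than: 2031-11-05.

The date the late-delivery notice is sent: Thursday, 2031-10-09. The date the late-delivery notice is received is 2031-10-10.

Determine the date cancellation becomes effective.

2031-10-23

The last day of the extended delivery period: 2031-10-10 + 10 days = 2031-10-20.
From Monday, 2031-10-20, 3 business days (Oct 21, Oct 22, Oct 23, skipping weekends) brings us to Thursday, 2031-10-23, which is the date cancellation becomes effective.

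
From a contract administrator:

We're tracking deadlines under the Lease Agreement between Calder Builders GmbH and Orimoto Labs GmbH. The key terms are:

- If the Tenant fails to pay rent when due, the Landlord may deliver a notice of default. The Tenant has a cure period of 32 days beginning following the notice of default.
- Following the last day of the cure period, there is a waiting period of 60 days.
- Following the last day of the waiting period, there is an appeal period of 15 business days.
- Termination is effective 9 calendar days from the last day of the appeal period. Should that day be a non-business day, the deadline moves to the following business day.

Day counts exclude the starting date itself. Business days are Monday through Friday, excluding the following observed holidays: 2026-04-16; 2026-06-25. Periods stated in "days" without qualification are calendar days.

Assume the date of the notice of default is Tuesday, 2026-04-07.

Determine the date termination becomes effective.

Adding 32 calendar days to 2026-04-07 gives 2026-05-09, which is the last day of the cure period.
The last day of the waiting period: 2026-05-09 + 60 days = 2026-07-08.
The last day of the appeal period: 15 business days after Wednesday, 2026-07-08, skipping weekends — Jul 9, Jul 10, Jul 13, Jul 14, …, Jul 27, Jul 28, Jul 29 — lands on Wednesday, 2026-07-29.
The date termination becomes effective: 2026-07-29 + 9 days = 2026-08-07. 2026-08-07 is a Friday and is not a listed holiday, so no roll-forward applies.

2026-08-07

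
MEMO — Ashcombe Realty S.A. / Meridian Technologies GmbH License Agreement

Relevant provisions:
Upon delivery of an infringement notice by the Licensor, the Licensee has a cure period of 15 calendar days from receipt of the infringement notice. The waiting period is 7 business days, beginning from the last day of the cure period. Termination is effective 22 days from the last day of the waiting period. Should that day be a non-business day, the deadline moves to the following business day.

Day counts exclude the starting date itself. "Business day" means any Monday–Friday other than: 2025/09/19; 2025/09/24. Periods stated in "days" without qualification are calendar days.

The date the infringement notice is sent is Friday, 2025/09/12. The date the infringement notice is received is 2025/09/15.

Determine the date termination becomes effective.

2025/10/31

Adding 15 calendar days to 2025/09/15 gives 2025/09/30, which is the last day of the cure period.
From Tuesday, 2025/09/30, 7 business days (Oct 1, Oct 2, Oct 3, Oct 6, Oct 7, Oct 8, Oct 9, skipping weekends) brings us to Thursday, 2025/10/09, which is the last day of the waiting period.
The date termination becomes effective: 2025/10/09 + 22 days = 2025/10/31. 2025/10/31 is a Friday and is not a listed holiday, so no roll-forward applies.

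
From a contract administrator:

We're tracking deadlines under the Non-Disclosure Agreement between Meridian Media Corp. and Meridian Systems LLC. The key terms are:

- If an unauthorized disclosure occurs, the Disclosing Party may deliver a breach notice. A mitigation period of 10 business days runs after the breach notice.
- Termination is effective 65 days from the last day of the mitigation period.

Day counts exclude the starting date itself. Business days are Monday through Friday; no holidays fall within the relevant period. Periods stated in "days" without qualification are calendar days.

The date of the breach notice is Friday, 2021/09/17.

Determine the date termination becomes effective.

2021/12/05

The last day of the mitigation period: counting 10 business days from Friday, 2021/09/17 (Sep 20, Sep 21, Sep 22, Sep 23, Sep 24, Sep 27, Sep 28, Sep 29, Sep 30, Oct 1, skipping weekends) reaches Friday, 2021/10/01.
The date termination becomes effective: 65 calendar days after 2021/10/01 is 2021/12/05.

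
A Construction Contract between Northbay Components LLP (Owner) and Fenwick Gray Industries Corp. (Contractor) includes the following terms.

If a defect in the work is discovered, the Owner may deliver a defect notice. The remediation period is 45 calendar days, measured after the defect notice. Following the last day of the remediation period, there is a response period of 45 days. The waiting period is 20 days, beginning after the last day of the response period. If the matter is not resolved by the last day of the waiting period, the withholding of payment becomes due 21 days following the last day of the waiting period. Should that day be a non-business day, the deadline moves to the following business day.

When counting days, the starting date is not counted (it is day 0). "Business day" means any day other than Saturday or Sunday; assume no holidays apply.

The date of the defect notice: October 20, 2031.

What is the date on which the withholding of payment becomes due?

March 1, 2032

The last day of the remediation period: October 20, 2031 + 45 days = December 4, 2031.
Adding 45 calendar days to December 4, 2031 gives January 18, 2032, which is the last day of the response period.
The last day of the waiting period: January 18, 2032 + 20 days = February 7, 2032.
Adding 21 calendar days to February 7, 2032 gives February 28, 2032, which is the date on which the withholding of payment becomes due. That falls on a Saturday, so it rolls to the next business day, Monday, March 1, 2032.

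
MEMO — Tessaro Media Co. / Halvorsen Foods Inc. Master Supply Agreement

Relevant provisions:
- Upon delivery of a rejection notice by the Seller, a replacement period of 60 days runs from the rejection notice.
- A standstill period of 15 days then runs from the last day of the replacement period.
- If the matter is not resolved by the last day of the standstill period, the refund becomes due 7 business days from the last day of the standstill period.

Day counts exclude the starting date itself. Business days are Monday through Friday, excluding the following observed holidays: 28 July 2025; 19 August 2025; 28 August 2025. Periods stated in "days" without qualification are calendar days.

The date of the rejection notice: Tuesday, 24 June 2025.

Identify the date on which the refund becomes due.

16 September 2025

Adding 60 calendar days to 24 June 2025 gives 23 August 2025, which is the last day of the replacement period.
The last day of the standstill period: 15 calendar days after 23 August 2025 is 7 September 2025.
From Sunday, 7 September 2025, 7 business days (Sep 8, Sep 9, Sep 10, Sep 11, Sep 12, Sep 15, Sep 16, skipping weekends) brings us to Tuesday, 16 September 2025, which is the date on which the refund becomes due.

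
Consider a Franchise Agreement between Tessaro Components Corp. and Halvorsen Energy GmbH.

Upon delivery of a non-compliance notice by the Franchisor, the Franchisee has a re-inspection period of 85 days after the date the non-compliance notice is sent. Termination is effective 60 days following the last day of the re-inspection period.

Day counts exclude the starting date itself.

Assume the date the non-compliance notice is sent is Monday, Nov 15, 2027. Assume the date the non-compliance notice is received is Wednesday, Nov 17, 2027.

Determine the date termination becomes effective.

Apr 8, 2028

The last day of the re-inspection period: Nov 15, 2027 + 85 days = Feb 8, 2028.
The date termination becomes effective: 60 calendar days after Feb 8, 2028 is Apr 8, 2028.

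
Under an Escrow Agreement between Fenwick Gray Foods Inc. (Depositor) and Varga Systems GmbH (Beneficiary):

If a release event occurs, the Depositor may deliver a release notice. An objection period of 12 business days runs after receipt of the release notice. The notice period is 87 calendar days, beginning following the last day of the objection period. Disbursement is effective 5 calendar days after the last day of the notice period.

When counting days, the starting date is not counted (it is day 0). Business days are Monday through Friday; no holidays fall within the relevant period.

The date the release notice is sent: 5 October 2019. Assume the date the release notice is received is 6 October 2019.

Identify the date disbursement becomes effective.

From Sunday, 6 October 2019, 12 business days (Oct 7, Oct 8, Oct 9, Oct 10, …, Oct 18, Oct 21, Oct 22, skipping weekends) brings us to Tuesday, 22 October 2019, which is the last day of the objection period.
The last day of the notice period: 87 calendar days after 22 October 2019 is 17 January 2020.
The date disbursement becomes effective: 17 January 2020 + 5 days = 22 January 2020.

22 January 2020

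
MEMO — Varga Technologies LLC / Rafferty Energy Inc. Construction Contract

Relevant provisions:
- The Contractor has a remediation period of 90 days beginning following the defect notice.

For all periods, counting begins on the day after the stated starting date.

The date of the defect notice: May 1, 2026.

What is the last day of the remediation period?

July 30, 2026

The last day of the remediation period: 90 calendar days after May 1, 2026 is July 30, 2026.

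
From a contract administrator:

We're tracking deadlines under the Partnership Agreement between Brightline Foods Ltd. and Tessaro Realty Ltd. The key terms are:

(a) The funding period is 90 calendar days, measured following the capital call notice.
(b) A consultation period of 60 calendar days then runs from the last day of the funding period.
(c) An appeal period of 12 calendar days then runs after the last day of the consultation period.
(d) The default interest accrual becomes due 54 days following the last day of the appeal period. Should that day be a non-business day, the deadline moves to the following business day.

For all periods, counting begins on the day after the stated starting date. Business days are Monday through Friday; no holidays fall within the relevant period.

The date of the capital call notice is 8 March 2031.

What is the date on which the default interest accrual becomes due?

10 October 2031

The last day of the funding period: 90 calendar days after 8 March 2031 is 6 June 2031.
The last day of the consultation period: 6 June 2031 + 60 days = 5 August 2031.
The last day of the appeal period: 12 calendar days after 5 August 2031 is 17 August 2031.
The date on which the default interest accrual becomes due: 54 calendar days after 17 August 2031 is 10 October 2031. 10 October 2031 is a Friday, so no roll-forward applies.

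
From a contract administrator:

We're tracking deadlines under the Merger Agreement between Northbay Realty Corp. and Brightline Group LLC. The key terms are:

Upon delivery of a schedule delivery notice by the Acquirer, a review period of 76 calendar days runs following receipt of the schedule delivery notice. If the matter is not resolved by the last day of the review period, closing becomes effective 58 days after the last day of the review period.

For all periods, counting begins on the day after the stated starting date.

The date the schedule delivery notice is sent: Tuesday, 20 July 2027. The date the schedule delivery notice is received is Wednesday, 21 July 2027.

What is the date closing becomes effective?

The last day of the review period: 21 July 2027 + 76 days = 5 October 2027.
The date closing becomes effective: 5 October 2027 + 58 days = 2 December 2027.

2 December 2027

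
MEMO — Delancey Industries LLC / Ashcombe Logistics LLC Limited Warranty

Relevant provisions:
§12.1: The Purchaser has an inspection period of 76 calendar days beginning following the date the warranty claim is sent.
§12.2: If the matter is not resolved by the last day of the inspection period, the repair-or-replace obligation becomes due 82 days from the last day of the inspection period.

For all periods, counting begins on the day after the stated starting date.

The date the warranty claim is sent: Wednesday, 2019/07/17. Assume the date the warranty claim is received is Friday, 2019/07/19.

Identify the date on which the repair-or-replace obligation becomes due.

2019/12/22

Adding 76 calendar days to 2019/07/17 gives 2019/10/01, which is the last day of the inspection period.
The date on which the repair-or-replace obligation becomes due: 82 calendar days after 2019/10/01 is 2019/12/22.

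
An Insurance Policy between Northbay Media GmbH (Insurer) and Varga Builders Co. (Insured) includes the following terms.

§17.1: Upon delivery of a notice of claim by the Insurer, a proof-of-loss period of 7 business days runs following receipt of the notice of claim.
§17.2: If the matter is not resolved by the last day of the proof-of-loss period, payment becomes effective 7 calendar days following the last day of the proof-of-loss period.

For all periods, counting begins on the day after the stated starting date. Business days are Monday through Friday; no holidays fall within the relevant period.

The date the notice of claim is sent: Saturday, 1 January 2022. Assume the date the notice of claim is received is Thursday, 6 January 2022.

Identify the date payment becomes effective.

The last day of the proof-of-loss period: counting 7 business days from Thursday, 6 January 2022 (Jan 7, Jan 10, Jan 11, Jan 12, Jan 13, Jan 14, Jan 17, skipping weekends) reaches Monday, 17 January 2022.
The date payment becomes effective: 7 calendar days after 17 January 2022 is 24 January 2022.

24 January 2022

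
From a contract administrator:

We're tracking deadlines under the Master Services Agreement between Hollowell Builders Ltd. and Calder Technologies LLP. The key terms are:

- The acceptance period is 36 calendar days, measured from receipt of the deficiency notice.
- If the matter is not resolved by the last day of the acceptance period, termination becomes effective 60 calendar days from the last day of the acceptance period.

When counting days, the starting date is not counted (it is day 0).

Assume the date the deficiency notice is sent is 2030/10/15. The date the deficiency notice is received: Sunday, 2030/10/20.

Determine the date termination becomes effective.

Adding 36 calendar days to 2030/10/20 gives 2030/11/25, which is the last day of the acceptance period.
The date termination becomes effective: 2030/11/25 + 60 days = 2031/01/24.

2031/01/24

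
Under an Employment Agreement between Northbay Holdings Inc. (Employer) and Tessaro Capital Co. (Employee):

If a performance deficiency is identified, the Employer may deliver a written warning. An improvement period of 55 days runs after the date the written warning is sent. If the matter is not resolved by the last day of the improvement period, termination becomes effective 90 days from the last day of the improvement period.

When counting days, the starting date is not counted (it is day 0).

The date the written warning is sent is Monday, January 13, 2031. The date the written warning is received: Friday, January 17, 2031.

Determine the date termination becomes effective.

June 7, 2031

The last day of the improvement period: 55 calendar days after January 13, 2031 is March 9, 2031.
The date termination becomes effective: 90 calendar days after March 9, 2031 is June 7, 2031.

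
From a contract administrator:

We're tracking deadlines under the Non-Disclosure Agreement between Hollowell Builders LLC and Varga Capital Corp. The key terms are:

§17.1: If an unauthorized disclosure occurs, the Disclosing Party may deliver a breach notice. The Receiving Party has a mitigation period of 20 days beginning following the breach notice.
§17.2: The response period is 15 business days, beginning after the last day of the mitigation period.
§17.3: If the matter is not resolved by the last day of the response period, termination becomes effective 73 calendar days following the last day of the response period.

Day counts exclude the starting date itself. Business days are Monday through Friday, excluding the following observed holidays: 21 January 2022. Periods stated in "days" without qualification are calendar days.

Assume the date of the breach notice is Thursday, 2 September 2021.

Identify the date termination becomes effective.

Adding 20 calendar days to 2 September 2021 gives 22 September 2021, which is the last day of the mitigation period.
The last day of the response period: 15 business days after Wednesday, 22 September 2021, skipping weekends — Sep 23, Sep 24, Sep 27, Sep 28, …, Oct 11, Oct 12, Oct 13 — lands on Wednesday, 13 October 2021.
The date termination becomes effective: 13 October 2021 + 73 days = 25 December 2021.

25 December 2021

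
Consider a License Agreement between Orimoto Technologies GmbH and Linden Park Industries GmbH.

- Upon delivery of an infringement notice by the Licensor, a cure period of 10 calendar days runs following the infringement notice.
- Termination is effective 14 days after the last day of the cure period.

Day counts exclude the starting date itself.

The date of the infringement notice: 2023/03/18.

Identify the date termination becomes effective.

2023/04/11

Adding 10 calendar days to 2023/03/18 gives 2023/03/28, which is the last day of the cure period.
Adding 14 calendar days to 2023/03/28 gives 2023/04/11, which is the date termination becomes effective.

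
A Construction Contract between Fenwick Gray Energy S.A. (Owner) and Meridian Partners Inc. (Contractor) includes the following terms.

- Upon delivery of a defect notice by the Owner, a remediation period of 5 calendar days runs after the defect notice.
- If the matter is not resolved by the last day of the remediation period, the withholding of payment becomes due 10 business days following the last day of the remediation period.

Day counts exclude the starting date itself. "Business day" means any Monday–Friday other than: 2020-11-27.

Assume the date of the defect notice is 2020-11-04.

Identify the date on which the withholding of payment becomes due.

2020-11-23

Adding 5 calendar days to 2020-11-04 gives 2020-11-09, which is the last day of the remediation period.
The date on which the withholding of payment becomes due: 10 business days after Monday, 2020-11-09, skipping weekends — Nov 10, Nov 11, Nov 12, Nov 13, Nov 16, Nov 17, Nov 18, Nov 19, Nov 20, Nov 23 — lands on Monday, 2020-11-23.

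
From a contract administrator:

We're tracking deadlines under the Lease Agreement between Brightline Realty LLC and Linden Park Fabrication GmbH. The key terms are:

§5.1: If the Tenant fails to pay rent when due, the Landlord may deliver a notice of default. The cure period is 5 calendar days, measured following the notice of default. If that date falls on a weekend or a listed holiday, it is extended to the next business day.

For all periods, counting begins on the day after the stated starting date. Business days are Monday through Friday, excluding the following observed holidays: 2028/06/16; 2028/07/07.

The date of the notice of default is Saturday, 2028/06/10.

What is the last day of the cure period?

The last day of the cure period: 5 calendar days after 2028/06/10 is 2028/06/15. 2028/06/15 is a Thursday and is not a listed holiday, so no roll-forward applies.

2028/06/15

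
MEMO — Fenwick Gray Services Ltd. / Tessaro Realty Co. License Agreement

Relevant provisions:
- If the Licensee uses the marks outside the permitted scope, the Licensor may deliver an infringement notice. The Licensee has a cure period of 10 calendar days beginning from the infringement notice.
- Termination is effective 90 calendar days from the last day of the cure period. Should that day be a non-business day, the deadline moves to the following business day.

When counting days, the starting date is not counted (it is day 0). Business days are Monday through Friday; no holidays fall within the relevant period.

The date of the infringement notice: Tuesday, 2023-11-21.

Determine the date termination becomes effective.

2024-02-29

The last day of the cure period: 2023-11-21 + 10 days = 2023-12-01.
Adding 90 calendar days to 2023-12-01 gives 2024-02-29, which is the date termination becomes effective. 2024-02-29 is a Thursday, so no roll-forward applies.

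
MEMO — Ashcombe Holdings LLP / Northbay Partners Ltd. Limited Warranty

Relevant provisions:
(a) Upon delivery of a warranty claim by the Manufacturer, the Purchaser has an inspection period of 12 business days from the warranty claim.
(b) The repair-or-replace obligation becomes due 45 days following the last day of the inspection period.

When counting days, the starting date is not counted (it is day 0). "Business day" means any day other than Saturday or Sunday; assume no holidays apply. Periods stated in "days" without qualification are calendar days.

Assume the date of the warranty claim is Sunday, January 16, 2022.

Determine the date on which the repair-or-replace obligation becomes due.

The last day of the inspection period: counting 12 business days from Sunday, January 16, 2022 (Jan 17, Jan 18, Jan 19, Jan 20, …, Jan 28, Jan 31, Feb 1, skipping weekends) reaches Tuesday, February 1, 2022.
The date on which the repair-or-replace obligation becomes due: 45 calendar days after February 1, 2022 is March 18, 2022.

March 18, 2022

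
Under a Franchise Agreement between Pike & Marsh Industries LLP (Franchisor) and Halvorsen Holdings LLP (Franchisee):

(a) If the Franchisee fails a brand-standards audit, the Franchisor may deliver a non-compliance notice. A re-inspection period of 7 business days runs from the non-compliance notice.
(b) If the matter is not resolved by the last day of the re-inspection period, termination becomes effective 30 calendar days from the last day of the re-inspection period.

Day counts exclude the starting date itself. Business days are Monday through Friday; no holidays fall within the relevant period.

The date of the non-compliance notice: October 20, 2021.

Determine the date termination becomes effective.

November 28, 2021

The last day of the re-inspection period: 7 business days after Wednesday, October 20, 2021, skipping weekends — Oct 21, Oct 22, Oct 25, Oct 26, Oct 27, Oct 28, Oct 29 — lands on Friday, October 29, 2021.
The date termination becomes effective: October 29, 2021 + 30 days = November 28, 2021.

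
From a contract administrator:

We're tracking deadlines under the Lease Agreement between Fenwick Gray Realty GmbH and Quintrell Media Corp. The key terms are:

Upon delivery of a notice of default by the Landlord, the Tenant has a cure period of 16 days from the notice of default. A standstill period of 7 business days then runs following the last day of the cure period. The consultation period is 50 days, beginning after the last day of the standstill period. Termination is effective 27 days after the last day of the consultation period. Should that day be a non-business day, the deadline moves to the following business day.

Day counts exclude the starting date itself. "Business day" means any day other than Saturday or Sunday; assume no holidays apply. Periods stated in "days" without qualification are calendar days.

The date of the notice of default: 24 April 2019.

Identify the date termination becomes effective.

6 August 2019

The last day of the cure period: 24 April 2019 + 16 days = 10 May 2019.
The last day of the standstill period: 7 business days after Friday, 10 May 2019, skipping weekends — May 13, May 14, May 15, May 16, May 17, May 20, May 21 — lands on Tuesday, 21 May 2019.
The last day of the consultation period: 50 calendar days after 21 May 2019 is 10 July 2019.
The date termination becomes effective: 10 July 2019 + 27 days = 6 August 2019. 6 August 2019 is a Tuesday, so no roll-forward applies.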